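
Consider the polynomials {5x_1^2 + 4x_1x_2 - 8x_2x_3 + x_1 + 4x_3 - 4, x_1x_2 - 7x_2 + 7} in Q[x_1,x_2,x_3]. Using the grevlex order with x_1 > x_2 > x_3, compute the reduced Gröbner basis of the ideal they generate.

G = {x_2^2x_3 - 7/2x_2^2 - 1/2x_2x_3 + 35/8x_1 - 55/2x_2 + 63/2, x_1^2 - 8/5x_2x_3 + 1/5x_1 + 28/5x_2 + 4/5x_3 - 32/5, x_1x_2 - 7x_2 + 7}

f_1 = 5x_1^2 + 4x_1x_2 - 8x_2x_3 + x_1 + 4x_3 - 4, LT = x_1^2.
f_2 = x_1x_2 - 7x_2 + 7, LT = x_1x_2.

S(f_1,f_2): lcm = x_1^2x_2. S = 4/5x_1x_2^2 - 8/5x_2^2x_3 + 36/5x_1x_2 + 4/5x_2x_3 - 7x_1 - 4/5x_2.
  leading term x_1x_2^2: subtract (4/5x_2)·f_2 from 4/5x_1x_2^2 - 8/5x_2^2x_3 + 36/5x_1x_2 + 4/5x_2x_3 - 7x_1 - 4/5x_2 → -8/5x_2^2x_3 + 36/5x_1x_2 + 28/5x_2^2 + 4/5x_2x_3 - 7x_1 - 32/5x_2
  leading term x_2^2x_3: no divisor's leading term divides it; move -8/5x_2^2x_3 to the remainder.
  leading term x_1x_2: subtract (36/5)·f_2 from 36/5x_1x_2 + 28/5x_2^2 + 4/5x_2x_3 - 7x_1 - 32/5x_2 → 28/5x_2^2 + 4/5x_2x_3 - 7x_1 + 44x_2 - 252/5
  leading term x_2^2: no divisor's leading term divides it; move 28/5x_2^2 to the remainder.
  leading term x_2x_3: no divisor's leading term divides it; move 4/5x_2x_3 to the remainder.
  leading term x_1: no divisor's leading term divides it; move -7x_1 to the remainder.
  leading term x_2: no divisor's leading term divides it; move 44x_2 to the remainder.
  leading term 1: no divisor's leading term divides it; move -252/5 to the remainder.
  remainder -8/5x_2^2x_3 + 28/5x_2^2 + 4/5x_2x_3 - 7x_1 + 44x_2 - 252/5 ≠ 0; add g_3 = -8/5x_2^2x_3 + 28/5x_2^2 + 4/5x_2x_3 - 7x_1 + 44x_2 - 252/5 to the basis.

The other S-polynomials (S(f_1,g_3), S(f_2,g_3)) all reduce to 0 modulo the current basis, so we have a Gröbner basis.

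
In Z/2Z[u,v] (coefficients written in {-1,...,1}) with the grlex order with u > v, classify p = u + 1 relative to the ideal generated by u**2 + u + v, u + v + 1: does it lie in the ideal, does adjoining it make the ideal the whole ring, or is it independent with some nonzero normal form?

First compute the reduced Gröbner basis of I by Buchberger's algorithm.
f_1 = u**2 + u + v, LT = u**2.
f_2 = u + v + 1, LT = u.

S(f_1,f_2): lcm = u**2. S = u*v + v.
  leading term u*v: subtract (v)·f_2 from u*v + v → v**2
  leading term v**2: no divisor's leading term divides it; move v**2 to the remainder.
  remainder v**2 ≠ 0; add h_3 = v**2 to the basis.

The other S-polynomials (S(f_1,h_3), S(f_2,h_3)) all reduce to 0 modulo the current basis, so we have a Gröbner basis.
Inter-reduce: drop elements whose leading term is divisible by another's, tail-reduce, and make monic.
Reduced Gröbner basis: {v**2, u + v + 1}.
Label its elements g_1 = v**2, g_2 = u + v + 1.

Reduce p = u + 1 modulo G:
  leading term u: subtract (1)·g_2 from u + 1 → v
  leading term v: no divisor's leading term divides it; move v to the remainder.
  normal form = v.
The normal form is nonzero, so p ∉ I. Since p minus its normal form lies in I, I + (p) = I + (r) where r = v; decide whether this ideal is the whole ring.
Run Buchberger on G together with r (pairs among the g_i already reduce to 0 since G is a Gröbner basis):
g_1 = v**2, LT = v**2.
g_2 = u + v + 1, LT = u.
r = v, LT = v.

The S-polynomials (S(g_1,g_2), S(g_1,r), S(g_2,r)) all reduce to 0 modulo the current basis, so we have a Gröbner basis.
Inter-reduce: drop elements whose leading term is divisible by another's, tail-reduce, and make monic.
Reduced Gröbner basis: {u + 1, v}.
The reduced Gröbner basis of I + (p) is {u + 1, v} ≠ {1}, a proper ideal, so the enlarged system stays consistent: p is independent of I, with normal form v.

u + 1 is independent of I; its normal form modulo I is v.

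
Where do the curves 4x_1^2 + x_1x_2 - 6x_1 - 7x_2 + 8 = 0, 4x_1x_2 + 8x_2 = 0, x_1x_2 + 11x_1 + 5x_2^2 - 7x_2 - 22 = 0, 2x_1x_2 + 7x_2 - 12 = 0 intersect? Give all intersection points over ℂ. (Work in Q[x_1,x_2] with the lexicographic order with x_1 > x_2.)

{(-2, 4)}

Compute a lex Gröbner basis by Buchberger's algorithm.
f_1 = 4x_1^2 + x_1x_2 - 6x_1 - 7x_2 + 8, LT = x_1^2.
f_2 = 4x_1x_2 + 8x_2, LT = x_1x_2.
f_3 = x_1x_2 + 11x_1 + 5x_2^2 - 7x_2 - 22, LT = x_1x_2.
f_4 = 2x_1x_2 + 7x_2 - 12, LT = x_1x_2.

S(f_1,f_2): lcm = x_1^2x_2. S = 1/4x_1x_2^2 - 7/2x_1x_2 - 7/4x_2^2 + 2x_2.
  leading term x_1x_2^2: subtract (1/16x_2)·f_2 from 1/4x_1x_2^2 - 7/2x_1x_2 - 7/4x_2^2 + 2x_2 → -7/2x_1x_2 - 9/4x_2^2 + 2x_2
  leading term x_1x_2: subtract (-7/8)·f_2 from -7/2x_1x_2 - 9/4x_2^2 + 2x_2 → -9/4x_2^2 + 9x_2
  leading term x_2^2: no divisor's leading term divides it; move -9/4x_2^2 to the remainder.
  leading term x_2: no divisor's leading term divides it; move 9x_2 to the remainder.
  remainder -9/4x_2^2 + 9x_2 ≠ 0; add h_5 = -9/4x_2^2 + 9x_2 to the basis.

S(f_1,f_3): lcm = x_1^2x_2. S = -11x_1^2 - 19/4x_1x_2^2 + 11/2x_1x_2 + 22x_1 - 7/4x_2^2 + 2x_2.
  leading term x_1^2: subtract (-11/4)·f_1 from -11x_1^2 - 19/4x_1x_2^2 + 11/2x_1x_2 + 22x_1 - 7/4x_2^2 + 2x_2 → -19/4x_1x_2^2 + 33/4x_1x_2 + 11/2x_1 - 7/4x_2^2 - 69/4x_2 + 22
  leading term x_1x_2^2: subtract (-19/16x_2)·f_2 from -19/4x_1x_2^2 + 33/4x_1x_2 + 11/2x_1 - 7/4x_2^2 - 69/4x_2 + 22 → 33/4x_1x_2 + 11/2x_1 + 31/4x_2^2 - 69/4x_2 + 22
  leading term x_1x_2: subtract (33/16)·f_2 from 33/4x_1x_2 + 11/2x_1 + 31/4x_2^2 - 69/4x_2 + 22 → 11/2x_1 + 31/4x_2^2 - 135/4x_2 + 22
  leading term x_1: no divisor's leading term divides it; move 11/2x_1 to the remainder.
  leading term x_2^2: subtract (-31/9)·h_5 from 31/4x_2^2 - 135/4x_2 + 22 → -11/4x_2 + 22
  leading term x_2: no divisor's leading term divides it; move -11/4x_2 to the remainder.
  leading term 1: no divisor's leading term divides it; move 22 to the remainder.
  remainder 11/2x_1 - 11/4x_2 + 22 ≠ 0; add h_6 = 11/2x_1 - 11/4x_2 + 22 to the basis.

S(f_1,f_4): lcm = x_1^2x_2. S = 1/4x_1x_2^2 - 5x_1x_2 + 6x_1 - 7/4x_2^2 + 2x_2.
  leading term x_1x_2^2: subtract (1/16x_2)·f_2 from 1/4x_1x_2^2 - 5x_1x_2 + 6x_1 - 7/4x_2^2 + 2x_2 → -5x_1x_2 + 6x_1 - 9/4x_2^2 + 2x_2
  leading term x_1x_2: subtract (-5/4)·f_2 from -5x_1x_2 + 6x_1 - 9/4x_2^2 + 2x_2 → 6x_1 - 9/4x_2^2 + 12x_2
  leading term x_1: subtract (12/11)·h_6 from 6x_1 - 9/4x_2^2 + 12x_2 → -9/4x_2^2 + 15x_2 - 24
  leading term x_2^2: subtract (1)·h_5 from -9/4x_2^2 + 15x_2 - 24 → 6x_2 - 24
  leading term x_2: no divisor's leading term divides it; move 6x_2 to the remainder.
  leading term 1: no divisor's leading term divides it; move -24 to the remainder.
  remainder 6x_2 - 24 ≠ 0; add h_7 = 6x_2 - 24 to the basis.

The other S-polynomials (S(f_2,f_3), S(f_2,f_4), S(f_3,f_4), S(f_1,h_5), S(f_2,h_5), S(f_3,h_5), S(f_4,h_5), S(f_1,h_6), S(f_2,h_6), S(f_3,h_6), S(f_4,h_6), S(h_5,h_6), S(f_1,h_7), S(f_2,h_7), S(f_3,h_7), S(f_4,h_7), S(h_5,h_7), S(h_6,h_7)) all reduce to 0 modulo the current basis, so we have a Gröbner basis.
Inter-reduce: drop elements whose leading term is divisible by another's, tail-reduce, and make monic.
Reduced Gröbner basis: {x_1 + 2, x_2 - 4}.

A lex Gröbner basis eliminates variables successively. Here x_2 - 4 depends only on x_2, with roots {4}; lifting each root through the earlier basis elements recovers the full solutions.
  x_2 = 4: the earlier basis element becomes x_1 + 2 = 0, giving x_1 = -2 — point (-2, 4).
Zero-dimensionality of the ideal guarantees finitely many solutions over ℂ.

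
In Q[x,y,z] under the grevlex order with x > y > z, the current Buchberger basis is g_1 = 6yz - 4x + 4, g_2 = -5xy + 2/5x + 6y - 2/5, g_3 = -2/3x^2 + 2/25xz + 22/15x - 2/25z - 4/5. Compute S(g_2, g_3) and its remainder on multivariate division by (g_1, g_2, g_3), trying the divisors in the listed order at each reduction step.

lcm(LM(g_2), LM(g_3)) = x^2y.
S = (lcm/LT(g_2))·g_2 − (lcm/LT(g_3))·g_3 = 3/25xyz - 2/25x^2 + xy - 3/25yz + 2/25x - 6/5y.
Reduce S modulo (g_1, g_2, g_3) in that order:
  leading term xyz: subtract (1/50x)·g_1 from 3/25xyz - 2/25x^2 + xy - 3/25yz + 2/25x - 6/5y → xy - 3/25yz - 6/5y
  leading term xy: subtract (-1/5)·g_2 from xy - 3/25yz - 6/5y → -3/25yz + 2/25x - 2/25
  leading term yz: subtract (-1/50)·g_1 from -3/25yz + 2/25x - 2/25 → 0
The remainder is 0, so this S-polynomial contributes no new basis element.

S(g_2, g_3) = 3/25xyz - 2/25x^2 + xy - 3/25yz + 2/25x - 6/5y; remainder on division = 0.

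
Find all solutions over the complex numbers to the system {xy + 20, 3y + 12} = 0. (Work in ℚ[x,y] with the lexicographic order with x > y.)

{(5, -4)}

Compute a lex Gröbner basis by Buchberger's algorithm.
f_1 = xy + 20, LT = xy.
f_2 = 3y + 12, LT = y.

S(f_1,f_2): lcm = xy. S = -4x + 20.
  leading term x: no divisor's leading term divides it; move -4x to the remainder.
  leading term 1: no divisor's leading term divides it; move 20 to the remainder.
  remainder -4x + 20 ≠ 0; add h_3 = -4x + 20 to the basis.

The other S-polynomials (S(f_1,h_3), S(f_2,h_3)) all reduce to 0 modulo the current basis, so we have a Gröbner basis.
Inter-reduce: drop elements whose leading term is divisible by another's, tail-reduce, and make monic.
Reduced Gröbner basis: {x - 5, y + 4}.

Elimination: the polynomial y + 4 lies in the elimination ideal for y, so y ∈ {-4}. For each such y, the remaining basis elements (now univariate) give the rest of the solution.
  y = -4: the earlier basis element becomes x - 5 = 0, giving x = 5 — point (5, -4).
Check: every point annihilates each of the original generators.
This is the nonlinear analogue of row-reducing a linear system.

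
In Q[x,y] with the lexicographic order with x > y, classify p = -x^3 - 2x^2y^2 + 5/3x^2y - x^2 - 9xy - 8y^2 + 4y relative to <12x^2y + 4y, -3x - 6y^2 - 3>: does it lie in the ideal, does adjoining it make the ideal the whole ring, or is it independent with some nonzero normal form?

First compute the reduced Gröbner basis of I by Buchberger's algorithm.
f_1 = 12x^2y + 4y, LT = x^2y.
f_2 = -3x - 6y^2 - 3, LT = x.

S(f_1,f_2): lcm = x^2y. S = -2xy^3 - xy + 1/3y.
  leading term xy^3: subtract (2/3y^3)·f_2 from -2xy^3 - xy + 1/3y → -xy + 4y^5 + 2y^3 + 1/3y
  leading term xy: subtract (1/3y)·f_2 from -xy + 4y^5 + 2y^3 + 1/3y → 4y^5 + 4y^3 + 4/3y
  leading term y^5: no divisor's leading term divides it; move 4y^5 to the remainder.
  leading term y^3: no divisor's leading term divides it; move 4y^3 to the remainder.
  leading term y: no divisor's leading term divides it; move 4/3y to the remainder.
  remainder 4y^5 + 4y^3 + 4/3y ≠ 0; add h_3 = 4y^5 + 4y^3 + 4/3y to the basis.

The other S-polynomials (S(f_1,h_3), S(f_2,h_3)) all reduce to 0 modulo the current basis, so we have a Gröbner basis.
Inter-reduce: drop elements whose leading term is divisible by another's, tail-reduce, and make monic.
Reduced Gröbner basis: {x + 2y^2 + 1, y^5 + y^3 + 1/3y}.
Label its elements g_1 = x + 2y^2 + 1, g_2 = y^5 + y^3 + 1/3y.

Reduce p = -x^3 - 2x^2y^2 + 5/3x^2y - x^2 - 9xy - 8y^2 + 4y modulo G:
  leading term x^3: subtract (-x^2)·g_1 from -x^3 - 2x^2y^2 + 5/3x^2y - x^2 - 9xy - 8y^2 + 4y → 5/3x^2y - 9xy - 8y^2 + 4y
  leading term x^2y: subtract (5/3xy)·g_1 from 5/3x^2y - 9xy - 8y^2 + 4y → -10/3xy^3 - 32/3xy - 8y^2 + 4y
  leading term xy^3: subtract (-10/3y^3)·g_1 from -10/3xy^3 - 32/3xy - 8y^2 + 4y → -32/3xy + 20/3y^5 + 10/3y^3 - 8y^2 + 4y
  leading term xy: subtract (-32/3y)·g_1 from -32/3xy + 20/3y^5 + 10/3y^3 - 8y^2 + 4y → 20/3y^5 + 74/3y^3 - 8y^2 + 44/3y
  leading term y^5: subtract (20/3)·g_2 from 20/3y^5 + 74/3y^3 - 8y^2 + 44/3y → 18y^3 - 8y^2 + 112/9y
  leading term y^3: no divisor's leading term divides it; move 18y^3 to the remainder.
  leading term y^2: no divisor's leading term divides it; move -8y^2 to the remainder.
  leading term y: no divisor's leading term divides it; move 112/9y to the remainder.
  normal form = 18y^3 - 8y^2 + 112/9y.
The normal form is nonzero, so p ∉ I. Since p minus its normal form lies in I, I + (p) = I + (r) where r = 18y^3 - 8y^2 + 112/9y; decide whether this ideal is the whole ring.
Run Buchberger on G together with r (pairs among the g_i already reduce to 0 since G is a Gröbner basis):
g_1 = x + 2y^2 + 1, LT = x.
g_2 = y^5 + y^3 + 1/3y, LT = y^5.
r = 18y^3 - 8y^2 + 112/9y, LT = y^3.

S(g_2,r): lcm = y^5. S = 4/9y^4 + 25/81y^3 + 1/3y.
  leading term y^4: subtract (2/81y)·r from 4/9y^4 + 25/81y^3 + 1/3y → 41/81y^3 - 224/729y^2 + 1/3y
  leading term y^3: subtract (41/1458)·r from 41/81y^3 - 224/729y^2 + 1/3y → -20/243y^2 - 109/6561y
  leading term y^2: no divisor's leading term divides it; move -20/243y^2 to the remainder.
  leading term y: no divisor's leading term divides it; move -109/6561y to the remainder.
  remainder -20/243y^2 - 109/6561y ≠ 0; add m_4 = -20/243y^2 - 109/6561y to the basis.

S(g_2,m_4): lcm = y^5. S = -109/540y^4 + y^3 + 1/3y.
  leading term y^4: subtract (-109/9720y)·r from -109/540y^4 + y^3 + 1/3y → 1106/1215y^3 + 1526/10935y^2 + 1/3y
  leading term y^3: subtract (553/10935)·r from 1106/1215y^3 + 1526/10935y^2 + 1/3y → 1190/2187y^2 - 29131/98415y
  leading term y^2: subtract (-119/18)·m_4 from 1190/2187y^2 - 29131/98415y → -239641/590490y
  leading term y: no divisor's leading term divides it; move -239641/590490y to the remainder.
  remainder -239641/590490y ≠ 0; add m_5 = -239641/590490y to the basis.

The other S-polynomials (S(g_1,g_2), S(g_1,r), S(g_1,m_4), S(r,m_4), S(g_1,m_5), S(g_2,m_5), S(r,m_5), S(m_4,m_5)) all reduce to 0 modulo the current basis, so we have a Gröbner basis.
Inter-reduce: drop elements whose leading term is divisible by another's, tail-reduce, and make monic.
Reduced Gröbner basis: {x + 1, y}.
The reduced Gröbner basis of I + (p) is {x + 1, y} ≠ {1}, a proper ideal, so the enlarged system stays consistent: p is independent of I, with normal form 18y^3 - 8y^2 + 112/9y.

-x^3 - 2x^2y^2 + 5/3x^2y - x^2 - 9xy - 8y^2 + 4y is independent of I; its normal form modulo I is 18y^3 - 8y^2 + 112/9y.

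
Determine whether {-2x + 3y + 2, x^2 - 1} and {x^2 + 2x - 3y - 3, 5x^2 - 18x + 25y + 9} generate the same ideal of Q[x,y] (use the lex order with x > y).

No, the ideals differ.

Two ideals are equal iff their reduced Gröbner bases coincide (the reduced basis is unique for a fixed ordering).
Buchberger on the first generating set:
f_1 = -2x + 3y + 2, LT = x.
f_2 = x^2 - 1, LT = x^2.

S(f_1,f_2): lcm = x^2. S = -3/2xy - x + 1.
  leading term xy: subtract (3/4y)·f_1 from -3/2xy - x + 1 → -x - 9/4y^2 - 3/2y + 1
  leading term x: subtract (1/2)·f_1 from -x - 9/4y^2 - 3/2y + 1 → -9/4y^2 - 3y
  leading term y^2: no divisor's leading term divides it; move -9/4y^2 to the remainder.
  leading term y: no divisor's leading term divides it; move -3y to the remainder.
  remainder -9/4y^2 - 3y ≠ 0; add g_3 = -9/4y^2 - 3y to the basis.

S(f_1,g_3): leading monomials are coprime, so the S-polynomial reduces to 0 (Buchberger's first criterion).
S(f_2,g_3): leading monomials are coprime, so the S-polynomial reduces to 0 (Buchberger's first criterion).
Every S-polynomial of the final basis reduces to 0, so we have a Gröbner basis.
Inter-reduce: drop elements whose leading term is divisible by another's, tail-reduce, and make monic.
Reduced Gröbner basis: {x - 3/2y - 1, y^2 + 4/3y}.

Buchberger on the second generating set:
h_1 = x^2 + 2x - 3y - 3, LT = x^2.
h_2 = 5x^2 - 18x + 25y + 9, LT = x^2.

S(h_1,h_2): lcm = x^2. S = 28/5x - 8y - 24/5.
  leading term x: no divisor's leading term divides it; move 28/5x to the remainder.
  leading term y: no divisor's leading term divides it; move -8y to the remainder.
  leading term 1: no divisor's leading term divides it; move -24/5 to the remainder.
  remainder 28/5x - 8y - 24/5 ≠ 0; add k_3 = 28/5x - 8y - 24/5 to the basis.

S(h_1,k_3): lcm = x^2. S = 10/7xy + 20/7x - 3y - 3.
  leading term xy: subtract (25/98y)·k_3 from 10/7xy + 20/7x - 3y - 3 → 20/7x + 100/49y^2 - 87/49y - 3
  leading term x: subtract (25/49)·k_3 from 20/7x + 100/49y^2 - 87/49y - 3 → 100/49y^2 + 113/49y - 27/49
  leading term y^2: no divisor's leading term divides it; move 100/49y^2 to the remainder.
  leading term y: no divisor's leading term divides it; move 113/49y to the remainder.
  leading term 1: no divisor's leading term divides it; move -27/49 to the remainder.
  remainder 100/49y^2 + 113/49y - 27/49 ≠ 0; add k_4 = 100/49y^2 + 113/49y - 27/49 to the basis.

S(h_2,k_3): lcm = x^2. S = 10/7xy - 96/35x + 5y + 9/5.
  leading term xy: subtract (25/98y)·k_3 from 10/7xy - 96/35x + 5y + 9/5 → -96/35x + 100/49y^2 + 305/49y + 9/5
  leading term x: subtract (-24/49)·k_3 from -96/35x + 100/49y^2 + 305/49y + 9/5 → 100/49y^2 + 113/49y - 27/49
  leading term y^2: subtract (1)·k_4 from 100/49y^2 + 113/49y - 27/49 → 0
  remainder 0.

S(h_1,k_4): leading monomials are coprime, so the S-polynomial reduces to 0 (Buchberger's first criterion).
S(h_2,k_4): leading monomials are coprime, so the S-polynomial reduces to 0 (Buchberger's first criterion).
S(k_3,k_4): leading monomials are coprime, so the S-polynomial reduces to 0 (Buchberger's first criterion).
Every S-polynomial of the final basis reduces to 0, so we have a Gröbner basis.
Inter-reduce: drop elements whose leading term is divisible by another's, tail-reduce, and make monic.
Reduced Gröbner basis: {x - 10/7y - 6/7, y^2 + 113/100y - 27/100}.

These differ, so the ideals are not equal.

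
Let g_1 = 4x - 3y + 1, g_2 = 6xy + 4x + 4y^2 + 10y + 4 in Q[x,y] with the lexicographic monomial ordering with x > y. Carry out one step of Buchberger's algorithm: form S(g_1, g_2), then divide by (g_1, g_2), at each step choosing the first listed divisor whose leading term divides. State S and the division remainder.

lcm(LM(g_1), LM(g_2)) = xy.
S = (lcm/LT(g_1))·g_1 − (lcm/LT(g_2))·g_2 = -2/3x - 17/12y^2 - 17/12y - 2/3.
Reduce S modulo (g_1, g_2) in that order:
  leading term x: subtract (-1/6)·g_1 from -2/3x - 17/12y^2 - 17/12y - 2/3 → -17/12y^2 - 23/12y - 1/2
  leading term y^2: no divisor's leading term divides it; move -17/12y^2 to the remainder.
  leading term y: no divisor's leading term divides it; move -23/12y to the remainder.
  leading term 1: no divisor's leading term divides it; move -1/2 to the remainder.
The remainder -17/12y^2 - 23/12y - 1/2 is nonzero, so it would be added as the next basis element.

S(g_1, g_2) = -2/3x - 17/12y^2 - 17/12y - 2/3; remainder on division = -17/12y^2 - 23/12y - 1/2.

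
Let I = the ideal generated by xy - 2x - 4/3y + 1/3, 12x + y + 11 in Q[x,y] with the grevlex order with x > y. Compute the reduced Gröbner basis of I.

G = {y^2 + 25y - 26, x + 1/12y + 11/12}

f_1 = xy - 2x - 4/3y + 1/3, LT = xy.
f_2 = 12x + y + 11, LT = x.

S(f_1,f_2): lcm = xy. S = -1/12y^2 - 2x - 9/4y + 1/3.
  leading term y^2: no divisor's leading term divides it; move -1/12y^2 to the remainder.
  leading term x: subtract (-1/6)·f_2 from -2x - 9/4y + 1/3 → -25/12y + 13/6
  leading term y: no divisor's leading term divides it; move -25/12y to the remainder.
  leading term 1: no divisor's leading term divides it; move 13/6 to the remainder.
  remainder -1/12y^2 - 25/12y + 13/6 ≠ 0; add g_3 = -1/12y^2 - 25/12y + 13/6 to the basis.

S(f_1,g_3): lcm = xy^2. S = -27xy - 4/3y^2 + 26x + 1/3y.
  leading term xy: subtract (-27)·f_1 from -27xy - 4/3y^2 + 26x + 1/3y → -4/3y^2 - 28x - 107/3y + 9
  leading term y^2: subtract (16)·g_3 from -4/3y^2 - 28x - 107/3y + 9 → -28x - 7/3y - 77/3
  leading term x: subtract (-7/3)·f_2 from -28x - 7/3y - 77/3 → 0
  remainder 0.

S(f_2,g_3): leading monomials are coprime, so the S-polynomial reduces to 0 (Buchberger's first criterion).
Every S-polynomial of the final basis reduces to 0, so we have a Gröbner basis.
Inter-reduce: drop elements whose leading term is divisible by another's, tail-reduce, and make monic.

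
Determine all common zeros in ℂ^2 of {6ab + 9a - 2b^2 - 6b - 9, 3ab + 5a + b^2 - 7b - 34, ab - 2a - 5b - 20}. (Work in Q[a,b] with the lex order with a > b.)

{(-1, -3)}

Compute a lex Gröbner basis by Buchberger's algorithm.
f_1 = 6ab + 9a - 2b^2 - 6b - 9, LT = ab.
f_2 = 3ab + 5a + b^2 - 7b - 34, LT = ab.
f_3 = ab - 2a - 5b - 20, LT = ab.

S(f_1,f_2): lcm = ab. S = -1/6a - 2/3b^2 + 4/3b + 59/6.
  reduce S modulo (f_1, f_2, f_3):
  remainder -1/6a - 2/3b^2 + 4/3b + 59/6 ≠ 0; add h_4 = -1/6a - 2/3b^2 + 4/3b + 59/6 to the basis.

S(f_1,f_3): lcm = ab. S = 7/2a - 1/3b^2 + 4b + 37/2.
  reduce S modulo (f_1, f_2, f_3, h_4):
  remainder -43/3b^2 + 32b + 225 ≠ 0; add h_5 = -43/3b^2 + 32b + 225 to the basis.

S(f_1,h_4): lcm = ab. S = 3/2a - 4b^3 + 23/3b^2 + 58b - 3/2.
  reduce S modulo (f_1, f_2, f_3, h_4, h_5):
  remainder -16654/1849b - 49962/1849 ≠ 0; add h_6 = -16654/1849b - 49962/1849 to the basis.

The other S-polynomials (S(f_2,f_3), S(f_2,h_4), S(f_3,h_4), S(f_1,h_5), S(f_2,h_5), S(f_3,h_5), S(h_4,h_5), S(f_1,h_6), S(f_2,h_6), S(f_3,h_6), S(h_4,h_6), S(h_5,h_6)) all reduce to 0 modulo the current basis, so we have a Gröbner basis.
Inter-reduce: drop elements whose leading term is divisible by another's, tail-reduce, and make monic.
Reduced Gröbner basis: {a + 1, b + 3}.

Elimination: the polynomial b + 3 lies in the elimination ideal for b, so b ∈ {-3}. For each such b, the remaining basis elements (now univariate) give the rest of the solution.
  b = -3: the earlier basis element becomes a + 1 = 0, giving a = -1 — point (-1, -3).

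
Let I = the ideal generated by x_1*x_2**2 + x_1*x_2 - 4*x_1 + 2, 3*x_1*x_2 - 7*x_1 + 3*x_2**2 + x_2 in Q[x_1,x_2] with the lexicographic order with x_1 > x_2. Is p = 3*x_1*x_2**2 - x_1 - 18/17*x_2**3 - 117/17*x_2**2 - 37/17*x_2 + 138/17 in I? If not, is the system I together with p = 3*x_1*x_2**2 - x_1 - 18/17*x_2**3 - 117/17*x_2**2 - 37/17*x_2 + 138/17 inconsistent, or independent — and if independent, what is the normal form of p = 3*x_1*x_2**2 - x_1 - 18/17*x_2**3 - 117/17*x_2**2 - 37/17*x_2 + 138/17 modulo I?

3*x_1*x_2**2 - x_1 - 18/17*x_2**3 - 117/17*x_2**2 - 37/17*x_2 + 138/17 lies in I (it reduces to 0).

First compute the reduced Gröbner basis of I by Buchberger's algorithm.
f_1 = x_1*x_2**2 + x_1*x_2 - 4*x_1 + 2, LT = x_1*x_2**2.
f_2 = 3*x_1*x_2 - 7*x_1 + 3*x_2**2 + x_2, LT = x_1*x_2.

S(f_1,f_2): lcm = x_1*x_2**2. S = 10/3*x_1*x_2 - 4*x_1 - x_2**3 - 1/3*x_2**2 + 2.
  leading term x_1*x_2: subtract (10/9)·f_2 from 10/3*x_1*x_2 - 4*x_1 - x_2**3 - 1/3*x_2**2 + 2 → 34/9*x_1 - x_2**3 - 11/3*x_2**2 - 10/9*x_2 + 2
  leading term x_1: no divisor's leading term divides it; move 34/9*x_1 to the remainder.
  leading term x_2**3: no divisor's leading term divides it; move -x_2**3 to the remainder.
  leading term x_2**2: no divisor's leading term divides it; move -11/3*x_2**2 to the remainder.
  leading term x_2: no divisor's leading term divides it; move -10/9*x_2 to the remainder.
  leading term 1: no divisor's leading term divides it; move 2 to the remainder.
  remainder 34/9*x_1 - x_2**3 - 11/3*x_2**2 - 10/9*x_2 + 2 ≠ 0; add h_3 = 34/9*x_1 - x_2**3 - 11/3*x_2**2 - 10/9*x_2 + 2 to the basis.

S(f_1,h_3): lcm = x_1*x_2**2. S = x_1*x_2 - 4*x_1 + 9/34*x_2**5 + 33/34*x_2**4 + 5/17*x_2**3 - 9/17*x_2**2 + 2.
  leading term x_1*x_2: subtract (1/3)·f_2 from x_1*x_2 - 4*x_1 + 9/34*x_2**5 + 33/34*x_2**4 + 5/17*x_2**3 - 9/17*x_2**2 + 2 → -5/3*x_1 + 9/34*x_2**5 + 33/34*x_2**4 + 5/17*x_2**3 - 26/17*x_2**2 - 1/3*x_2 + 2
  leading term x_1: subtract (-15/34)·h_3 from -5/3*x_1 + 9/34*x_2**5 + 33/34*x_2**4 + 5/17*x_2**3 - 26/17*x_2**2 - 1/3*x_2 + 2 → 9/34*x_2**5 + 33/34*x_2**4 - 5/34*x_2**3 - 107/34*x_2**2 - 14/17*x_2 + 49/17
  leading term x_2**5: no divisor's leading term divides it; move 9/34*x_2**5 to the remainder.
  leading term x_2**4: no divisor's leading term divides it; move 33/34*x_2**4 to the remainder.
  leading term x_2**3: no divisor's leading term divides it; move -5/34*x_2**3 to the remainder.
  leading term x_2**2: no divisor's leading term divides it; move -107/34*x_2**2 to the remainder.
  leading term x_2: no divisor's leading term divides it; move -14/17*x_2 to the remainder.
  leading term 1: no divisor's leading term divides it; move 49/17 to the remainder.
  remainder 9/34*x_2**5 + 33/34*x_2**4 - 5/34*x_2**3 - 107/34*x_2**2 - 14/17*x_2 + 49/17 ≠ 0; add h_4 = 9/34*x_2**5 + 33/34*x_2**4 - 5/34*x_2**3 - 107/34*x_2**2 - 14/17*x_2 + 49/17 to the basis.

S(f_2,h_3): lcm = x_1*x_2. S = -7/3*x_1 + 9/34*x_2**4 + 33/34*x_2**3 + 22/17*x_2**2 - 10/51*x_2.
  leading term x_1: subtract (-21/34)·h_3 from -7/3*x_1 + 9/34*x_2**4 + 33/34*x_2**3 + 22/17*x_2**2 - 10/51*x_2 → 9/34*x_2**4 + 6/17*x_2**3 - 33/34*x_2**2 - 15/17*x_2 + 21/17
  leading term x_2**4: no divisor's leading term divides it; move 9/34*x_2**4 to the remainder.
  leading term x_2**3: no divisor's leading term divides it; move 6/17*x_2**3 to the remainder.
  leading term x_2**2: no divisor's leading term divides it; move -33/34*x_2**2 to the remainder.
  leading term x_2: no divisor's leading term divides it; move -15/17*x_2 to the remainder.
  leading term 1: no divisor's leading term divides it; move 21/17 to the remainder.
  remainder 9/34*x_2**4 + 6/17*x_2**3 - 33/34*x_2**2 - 15/17*x_2 + 21/17 ≠ 0; add h_5 = 9/34*x_2**4 + 6/17*x_2**3 - 33/34*x_2**2 - 15/17*x_2 + 21/17 to the basis.

The other S-polynomials (S(f_1,h_4), S(f_2,h_4), S(h_3,h_4), S(f_1,h_5), S(f_2,h_5), S(h_3,h_5), S(h_4,h_5)) all reduce to 0 modulo the current basis, so we have a Gröbner basis.
Inter-reduce: drop elements whose leading term is divisible by another's, tail-reduce, and make monic.
Reduced Gröbner basis: {x_1 - 9/34*x_2**3 - 33/34*x_2**2 - 5/17*x_2 + 9/17, x_2**4 + 4/3*x_2**3 - 11/3*x_2**2 - 10/3*x_2 + 14/3}.
Label its elements g_1 = x_1 - 9/34*x_2**3 - 33/34*x_2**2 - 5/17*x_2 + 9/17, g_2 = x_2**4 + 4/3*x_2**3 - 11/3*x_2**2 - 10/3*x_2 + 14/3.

Reduce p = 3*x_1*x_2**2 - x_1 - 18/17*x_2**3 - 117/17*x_2**2 - 37/17*x_2 + 138/17 modulo G:
  leading term x_1*x_2**2: subtract (3*x_2**2)·g_1 from 3*x_1*x_2**2 - x_1 - 18/17*x_2**3 - 117/17*x_2**2 - 37/17*x_2 + 138/17 → -x_1 + 27/34*x_2**5 + 99/34*x_2**4 - 3/17*x_2**3 - 144/17*x_2**2 - 37/17*x_2 + 138/17
  leading term x_1: subtract (-1)·g_1 from -x_1 + 27/34*x_2**5 + 99/34*x_2**4 - 3/17*x_2**3 - 144/17*x_2**2 - 37/17*x_2 + 138/17 → 27/34*x_2**5 + 99/34*x_2**4 - 15/34*x_2**3 - 321/34*x_2**2 - 42/17*x_2 + 147/17
  leading term x_2**5: subtract (27/34*x_2)·g_2 from 27/34*x_2**5 + 99/34*x_2**4 - 15/34*x_2**3 - 321/34*x_2**2 - 42/17*x_2 + 147/17 → 63/34*x_2**4 + 42/17*x_2**3 - 231/34*x_2**2 - 105/17*x_2 + 147/17
  leading term x_2**4: subtract (63/34)·g_2 from 63/34*x_2**4 + 42/17*x_2**3 - 231/34*x_2**2 - 105/17*x_2 + 147/17 → 0
  normal form = 0.
Since the normal form is 0, p ∈ I.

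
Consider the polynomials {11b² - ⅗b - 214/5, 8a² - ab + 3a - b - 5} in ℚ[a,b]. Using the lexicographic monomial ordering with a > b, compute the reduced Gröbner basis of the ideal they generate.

G = {a² - ⅛ab + ⅜a - ⅛b - ⅝, b² - 3/55b - 214/55}

This is the nonlinear analogue of row-reducing a linear system.

f_1 = 11b² - ⅗b - 214/5, LT = b².
f_2 = 8a² - ab + 3a - b - 5, LT = a².

The S-polynomials (S(f_1,f_2)) all reduce to 0 modulo the current basis, so we have a Gröbner basis.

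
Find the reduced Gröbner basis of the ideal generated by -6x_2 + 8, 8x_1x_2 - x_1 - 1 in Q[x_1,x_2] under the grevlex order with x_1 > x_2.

G = {x_1 - 3/29, x_2 - 4/3}

f_1 = -6x_2 + 8, LT = x_2.
f_2 = 8x_1x_2 - x_1 - 1, LT = x_1x_2.

S(f_1,f_2): lcm = x_1x_2. S = -29/24x_1 + 1/8.
  reduce S modulo (f_1, f_2):
  remainder -29/24x_1 + 1/8 ≠ 0; add g_3 = -29/24x_1 + 1/8 to the basis.

The other S-polynomials (S(f_1,g_3), S(f_2,g_3)) all reduce to 0 modulo the current basis, so we have a Gröbner basis.
Inter-reduce: drop elements whose leading term is divisible by another's, tail-reduce, and make monic.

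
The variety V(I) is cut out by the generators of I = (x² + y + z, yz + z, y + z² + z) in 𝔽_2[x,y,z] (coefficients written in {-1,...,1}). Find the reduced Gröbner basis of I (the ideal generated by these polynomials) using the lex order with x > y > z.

G = {x² + z², y + z² + z, z³ + z² + z}

f_1 = x² + y + z, LT = x².
f_2 = yz + z, LT = yz.
f_3 = y + z² + z, LT = y.

S(f_2,f_3): lcm = yz. S = z³ + z² + z.
  leading term z³: no divisor's leading term divides it; move z³ to the remainder.
  leading term z²: no divisor's leading term divides it; move z² to the remainder.
  leading term z: no divisor's leading term divides it; move z to the remainder.
  remainder z³ + z² + z ≠ 0; add g_4 = z³ + z² + z to the basis.

The other S-polynomials (S(f_1,f_2), S(f_1,f_3), S(f_1,g_4), S(f_2,g_4), S(f_3,g_4)) all reduce to 0 modulo the current basis, so we have a Gröbner basis.
Inter-reduce: drop elements whose leading term is divisible by another's, tail-reduce, and make monic.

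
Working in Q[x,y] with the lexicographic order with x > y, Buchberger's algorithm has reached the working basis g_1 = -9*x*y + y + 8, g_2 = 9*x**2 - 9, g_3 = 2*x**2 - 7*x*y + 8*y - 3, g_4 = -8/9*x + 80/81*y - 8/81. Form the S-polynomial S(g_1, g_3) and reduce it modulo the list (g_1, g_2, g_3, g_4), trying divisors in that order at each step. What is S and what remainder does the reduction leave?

S(g_1, g_3) = 7/2*x*y**2 - 1/9*x*y - 8/9*x - 4*y**2 + 3/2*y; remainder on division = -65/18*y**2 + 65/18*y.

lcm(LM(g_1), LM(g_3)) = x**2*y.
S = (lcm/LT(g_1))·g_1 − (lcm/LT(g_3))·g_3 = 7/2*x*y**2 - 1/9*x*y - 8/9*x - 4*y**2 + 3/2*y.
Reduce S modulo (g_1, g_2, g_3, g_4) in that order:
  leading term x*y**2: subtract (-7/18*y)·g_1 from 7/2*x*y**2 - 1/9*x*y - 8/9*x - 4*y**2 + 3/2*y → -1/9*x*y - 8/9*x - 65/18*y**2 + 83/18*y
  leading term x*y: subtract (1/81)·g_1 from -1/9*x*y - 8/9*x - 65/18*y**2 + 83/18*y → -8/9*x - 65/18*y**2 + 745/162*y - 8/81
  leading term x: subtract (1)·g_4 from -8/9*x - 65/18*y**2 + 745/162*y - 8/81 → -65/18*y**2 + 65/18*y
  leading term y**2: no divisor's leading term divides it; move -65/18*y**2 to the remainder.
  leading term y: no divisor's leading term divides it; move 65/18*y to the remainder.
The remainder -65/18*y**2 + 65/18*y is nonzero, so it would be added as the next basis element.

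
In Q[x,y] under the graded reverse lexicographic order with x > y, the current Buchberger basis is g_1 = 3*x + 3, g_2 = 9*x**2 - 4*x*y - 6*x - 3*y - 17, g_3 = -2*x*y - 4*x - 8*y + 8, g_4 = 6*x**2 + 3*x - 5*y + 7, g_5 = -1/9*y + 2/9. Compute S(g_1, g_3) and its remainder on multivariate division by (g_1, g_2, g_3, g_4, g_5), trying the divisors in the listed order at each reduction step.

lcm(LM(g_1), LM(g_3)) = x*y.
S = (lcm/LT(g_1))·g_1 − (lcm/LT(g_3))·g_3 = -2*x - 3*y + 4.
Reduce S modulo (g_1, g_2, g_3, g_4, g_5) in that order:
  leading term x: subtract (-2/3)·g_1 from -2*x - 3*y + 4 → -3*y + 6
  leading term y: subtract (27)·g_5 from -3*y + 6 → 0
The remainder is 0, so this S-polynomial contributes no new basis element.

S(g_1, g_3) = -2*x - 3*y + 4; remainder on division = 0.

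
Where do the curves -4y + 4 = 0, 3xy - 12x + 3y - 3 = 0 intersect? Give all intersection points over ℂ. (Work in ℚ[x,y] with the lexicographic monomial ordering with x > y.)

Compute a lex Gröbner basis by Buchberger's algorithm.
f_1 = -4y + 4, LT = y.
f_2 = 3xy - 12x + 3y - 3, LT = xy.

S(f_1,f_2): lcm = xy. S = 3x - y + 1.
  reduce S modulo (f_1, f_2):
  remainder 3x ≠ 0; add h_3 = 3x to the basis.

The other S-polynomials (S(f_1,h_3), S(f_2,h_3)) all reduce to 0 modulo the current basis, so we have a Gröbner basis.
Inter-reduce: drop elements whose leading term is divisible by another's, tail-reduce, and make monic.
Reduced Gröbner basis: {x, y - 1}.

From the last basis element, y - 1 = 0, so y takes values in {1}. Each choice, substituted upward through the basis, yields the corresponding point(s) of the solution set.
  y = 1: the earlier basis element becomes x = 0, giving x = 0 — point (0, 1).

{(0, 1)}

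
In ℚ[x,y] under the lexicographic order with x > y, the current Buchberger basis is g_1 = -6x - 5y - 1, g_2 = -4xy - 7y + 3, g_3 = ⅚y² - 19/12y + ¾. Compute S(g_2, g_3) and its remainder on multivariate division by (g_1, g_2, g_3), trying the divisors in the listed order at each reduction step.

lcm(LM(g_2), LM(g_3)) = xy².
S = (lcm/LT(g_2))·g_2 − (lcm/LT(g_3))·g_3 = 19/10xy - 9/10x + 7/4y² - ¾y.
Reduce S modulo (g_1, g_2, g_3) in that order:
  leading term xy: subtract (-19/60y)·g_1 from 19/10xy - 9/10x + 7/4y² - ¾y → -9/10x + ⅙y² - 16/15y
  leading term x: subtract (3/20)·g_1 from -9/10x + ⅙y² - 16/15y → ⅙y² - 19/60y + 3/20
  leading term y²: subtract (⅕)·g_3 from ⅙y² - 19/60y + 3/20 → 0
The remainder is 0, so this S-polynomial contributes no new basis element.

S(g_2, g_3) = 19/10xy - 9/10x + 7/4y² - ¾y; remainder on division = 0.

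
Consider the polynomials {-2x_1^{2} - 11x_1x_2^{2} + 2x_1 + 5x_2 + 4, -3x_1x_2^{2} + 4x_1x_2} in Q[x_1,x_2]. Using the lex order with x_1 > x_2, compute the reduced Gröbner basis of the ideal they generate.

G = {x_1^{2} + \tfrac{22}{3}x_1x_2 - x_1 - \tfrac{5}{2}x_2 - 2, x_1x_2^{2} - \tfrac{4}{3}x_1x_2, x_2^{3} - \tfrac{8}{15}x_2^{2} - \tfrac{16}{15}x_2}

Buchberger's algorithm terminates because the ascending chain of leading-term ideals stabilizes.

f_1 = -2x_1^{2} - 11x_1x_2^{2} + 2x_1 + 5x_2 + 4, LT = x_1^{2}.
f_2 = -3x_1x_2^{2} + 4x_1x_2, LT = x_1x_2^{2}.

S(f_1,f_2): lcm = x_1^{2}x_2^{2}. S = \tfrac{4}{3}x_1^{2}x_2 + \tfrac{11}{2}x_1x_2^{4} - x_1x_2^{2} - \tfrac{5}{2}x_2^{3} - 2x_2^{2}.
  reduce S modulo (f_1, f_2):
  remainder -\tfrac{5}{2}x_2^{3} + \tfrac{4}{3}x_2^{2} + \tfrac{8}{3}x_2 ≠ 0; add g_3 = -\tfrac{5}{2}x_2^{3} + \tfrac{4}{3}x_2^{2} + \tfrac{8}{3}x_2 to the basis.

The other S-polynomials (S(f_1,g_3), S(f_2,g_3)) all reduce to 0 modulo the current basis, so we have a Gröbner basis.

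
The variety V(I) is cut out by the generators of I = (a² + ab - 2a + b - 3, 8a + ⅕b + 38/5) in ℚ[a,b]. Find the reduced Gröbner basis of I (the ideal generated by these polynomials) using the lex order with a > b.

This is the nonlinear analogue of row-reducing a linear system.

f_1 = a² + ab - 2a + b - 3, LT = a².
f_2 = 8a + ⅕b + 38/5, LT = a.

S(f_1,f_2): lcm = a². S = 39/40ab - 59/20a + b - 3.
  leading term ab: subtract (39/320b)·f_2 from 39/40ab - 59/20a + b - 3 → -59/20a - 39/1600b² + 59/800b - 3
  leading term a: subtract (-59/160)·f_2 from -59/20a - 39/1600b² + 59/800b - 3 → -39/1600b² + 59/400b - 79/400
  leading term b²: no divisor's leading term divides it; move -39/1600b² to the remainder.
  leading term b: no divisor's leading term divides it; move 59/400b to the remainder.
  leading term 1: no divisor's leading term divides it; move -79/400 to the remainder.
  remainder -39/1600b² + 59/400b - 79/400 ≠ 0; add g_3 = -39/1600b² + 59/400b - 79/400 to the basis.

The other S-polynomials (S(f_1,g_3), S(f_2,g_3)) all reduce to 0 modulo the current basis, so we have a Gröbner basis.
Inter-reduce: drop elements whose leading term is divisible by another's, tail-reduce, and make monic.

G = {a + 1/40b + 19/20, b² - 236/39b + 316/39}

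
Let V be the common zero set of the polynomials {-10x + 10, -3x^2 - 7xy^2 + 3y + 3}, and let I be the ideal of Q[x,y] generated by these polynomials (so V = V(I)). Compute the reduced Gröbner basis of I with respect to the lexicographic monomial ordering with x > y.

G = {x - 1, y^2 - 3/7y}

This is the nonlinear analogue of row-reducing a linear system.

f_1 = -10x + 10, LT = x.
f_2 = -3x^2 - 7xy^2 + 3y + 3, LT = x^2.

S(f_1,f_2): lcm = x^2. S = -7/3xy^2 - x + y + 1.
  leading term xy^2: subtract (7/30y^2)·f_1 from -7/3xy^2 - x + y + 1 → -x - 7/3y^2 + y + 1
  leading term x: subtract (1/10)·f_1 from -x - 7/3y^2 + y + 1 → -7/3y^2 + y
  leading term y^2: no divisor's leading term divides it; move -7/3y^2 to the remainder.
  leading term y: no divisor's leading term divides it; move y to the remainder.
  remainder -7/3y^2 + y ≠ 0; add g_3 = -7/3y^2 + y to the basis.

S(f_1,g_3): leading monomials are coprime, so the S-polynomial reduces to 0 (Buchberger's first criterion).
S(f_2,g_3): leading monomials are coprime, so the S-polynomial reduces to 0 (Buchberger's first criterion).
Every S-polynomial of the final basis reduces to 0, so we have a Gröbner basis.
Inter-reduce: drop elements whose leading term is divisible by another's, tail-reduce, and make monic.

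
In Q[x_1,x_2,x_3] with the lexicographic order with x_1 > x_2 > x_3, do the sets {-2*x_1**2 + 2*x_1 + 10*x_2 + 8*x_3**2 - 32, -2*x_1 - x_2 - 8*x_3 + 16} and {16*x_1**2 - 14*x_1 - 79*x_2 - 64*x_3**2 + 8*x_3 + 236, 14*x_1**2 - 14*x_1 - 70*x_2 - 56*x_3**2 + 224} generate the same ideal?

No, the ideals differ.

Equality of ideals is decidable: compute both reduced Gröbner bases (unique for the ordering) and check whether they agree.
Buchberger on the first generating set:
f_1 = -2*x_1**2 + 2*x_1 + 10*x_2 + 8*x_3**2 - 32, LT = x_1**2.
f_2 = -2*x_1 - x_2 - 8*x_3 + 16, LT = x_1.

S(f_1,f_2): lcm = x_1**2. S = -1/2*x_1*x_2 - 4*x_1*x_3 + 7*x_1 - 5*x_2 - 4*x_3**2 + 16.
  leading term x_1*x_2: subtract (1/4*x_2)·f_2 from -1/2*x_1*x_2 - 4*x_1*x_3 + 7*x_1 - 5*x_2 - 4*x_3**2 + 16 → -4*x_1*x_3 + 7*x_1 + 1/4*x_2**2 + 2*x_2*x_3 - 9*x_2 - 4*x_3**2 + 16
  leading term x_1*x_3: subtract (2*x_3)·f_2 from -4*x_1*x_3 + 7*x_1 + 1/4*x_2**2 + 2*x_2*x_3 - 9*x_2 - 4*x_3**2 + 16 → 7*x_1 + 1/4*x_2**2 + 4*x_2*x_3 - 9*x_2 + 12*x_3**2 - 32*x_3 + 16
  leading term x_1: subtract (-7/2)·f_2 from 7*x_1 + 1/4*x_2**2 + 4*x_2*x_3 - 9*x_2 + 12*x_3**2 - 32*x_3 + 16 → 1/4*x_2**2 + 4*x_2*x_3 - 25/2*x_2 + 12*x_3**2 - 60*x_3 + 72
  leading term x_2**2: no divisor's leading term divides it; move 1/4*x_2**2 to the remainder.
  leading term x_2*x_3: no divisor's leading term divides it; move 4*x_2*x_3 to the remainder.
  leading term x_2: no divisor's leading term divides it; move -25/2*x_2 to the remainder.
  leading term x_3**2: no divisor's leading term divides it; move 12*x_3**2 to the remainder.
  leading term x_3: no divisor's leading term divides it; move -60*x_3 to the remainder.
  leading term 1: no divisor's leading term divides it; move 72 to the remainder.
  remainder 1/4*x_2**2 + 4*x_2*x_3 - 25/2*x_2 + 12*x_3**2 - 60*x_3 + 72 ≠ 0; add g_3 = 1/4*x_2**2 + 4*x_2*x_3 - 25/2*x_2 + 12*x_3**2 - 60*x_3 + 72 to the basis.

The other S-polynomials (S(f_1,g_3), S(f_2,g_3)) all reduce to 0 modulo the current basis, so we have a Gröbner basis.
Inter-reduce: drop elements whose leading term is divisible by another's, tail-reduce, and make monic.
Reduced Gröbner basis: {x_1 + 1/2*x_2 + 4*x_3 - 8, x_2**2 + 16*x_2*x_3 - 50*x_2 + 48*x_3**2 - 240*x_3 + 288}.

Buchberger on the second generating set:
h_1 = 16*x_1**2 - 14*x_1 - 79*x_2 - 64*x_3**2 + 8*x_3 + 236, LT = x_1**2.
h_2 = 14*x_1**2 - 14*x_1 - 70*x_2 - 56*x_3**2 + 224, LT = x_1**2.

S(h_1,h_2): lcm = x_1**2. S = 1/8*x_1 + 1/16*x_2 + 1/2*x_3 - 5/4.
  leading term x_1: no divisor's leading term divides it; move 1/8*x_1 to the remainder.
  leading term x_2: no divisor's leading term divides it; move 1/16*x_2 to the remainder.
  leading term x_3: no divisor's leading term divides it; move 1/2*x_3 to the remainder.
  leading term 1: no divisor's leading term divides it; move -5/4 to the remainder.
  remainder 1/8*x_1 + 1/16*x_2 + 1/2*x_3 - 5/4 ≠ 0; add k_3 = 1/8*x_1 + 1/16*x_2 + 1/2*x_3 - 5/4 to the basis.

S(h_1,k_3): lcm = x_1**2. S = -1/2*x_1*x_2 - 4*x_1*x_3 + 73/8*x_1 - 79/16*x_2 - 4*x_3**2 + 1/2*x_3 + 59/4.
  leading term x_1*x_2: subtract (-4*x_2)·k_3 from -1/2*x_1*x_2 - 4*x_1*x_3 + 73/8*x_1 - 79/16*x_2 - 4*x_3**2 + 1/2*x_3 + 59/4 → -4*x_1*x_3 + 73/8*x_1 + 1/4*x_2**2 + 2*x_2*x_3 - 159/16*x_2 - 4*x_3**2 + 1/2*x_3 + 59/4
  leading term x_1*x_3: subtract (-32*x_3)·k_3 from -4*x_1*x_3 + 73/8*x_1 + 1/4*x_2**2 + 2*x_2*x_3 - 159/16*x_2 - 4*x_3**2 + 1/2*x_3 + 59/4 → 73/8*x_1 + 1/4*x_2**2 + 4*x_2*x_3 - 159/16*x_2 + 12*x_3**2 - 79/2*x_3 + 59/4
  leading term x_1: subtract (73)·k_3 from 73/8*x_1 + 1/4*x_2**2 + 4*x_2*x_3 - 159/16*x_2 + 12*x_3**2 - 79/2*x_3 + 59/4 → 1/4*x_2**2 + 4*x_2*x_3 - 29/2*x_2 + 12*x_3**2 - 76*x_3 + 106
  leading term x_2**2: no divisor's leading term divides it; move 1/4*x_2**2 to the remainder.
  leading term x_2*x_3: no divisor's leading term divides it; move 4*x_2*x_3 to the remainder.
  leading term x_2: no divisor's leading term divides it; move -29/2*x_2 to the remainder.
  leading term x_3**2: no divisor's leading term divides it; move 12*x_3**2 to the remainder.
  leading term x_3: no divisor's leading term divides it; move -76*x_3 to the remainder.
  leading term 1: no divisor's leading term divides it; move 106 to the remainder.
  remainder 1/4*x_2**2 + 4*x_2*x_3 - 29/2*x_2 + 12*x_3**2 - 76*x_3 + 106 ≠ 0; add k_4 = 1/4*x_2**2 + 4*x_2*x_3 - 29/2*x_2 + 12*x_3**2 - 76*x_3 + 106 to the basis.

The other S-polynomials (S(h_2,k_3), S(h_1,k_4), S(h_2,k_4), S(k_3,k_4)) all reduce to 0 modulo the current basis, so we have a Gröbner basis.
Inter-reduce: drop elements whose leading term is divisible by another's, tail-reduce, and make monic.
Reduced Gröbner basis: {x_1 + 1/2*x_2 + 4*x_3 - 10, x_2**2 + 16*x_2*x_3 - 58*x_2 + 48*x_3**2 - 304*x_3 + 424}.

Since the reduced bases disagree, the two ideals are not the same.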